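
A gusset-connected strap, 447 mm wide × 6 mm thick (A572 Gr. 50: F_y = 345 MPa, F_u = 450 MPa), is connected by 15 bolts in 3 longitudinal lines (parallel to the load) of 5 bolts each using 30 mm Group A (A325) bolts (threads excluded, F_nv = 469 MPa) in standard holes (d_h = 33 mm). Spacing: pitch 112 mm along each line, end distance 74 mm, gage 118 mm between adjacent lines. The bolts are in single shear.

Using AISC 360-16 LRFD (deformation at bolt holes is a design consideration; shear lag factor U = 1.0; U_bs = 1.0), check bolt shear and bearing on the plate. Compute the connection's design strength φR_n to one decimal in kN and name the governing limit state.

2168.8 kN (bearing governs)

Bolt shear: A_b = π(30)²/4 = 706.86 mm². φR_n = 0.75 × 469 × 706.86 × 15 × 1 = 3729.6 kN.
Bearing (6 mm plate, F_u = 450 MPa): end bolts L_c = 74 − 33/2 = 57.5, R_n = min(1.2×57.5×6×450, 2.4×30×6×450) = 186.3 kN/bolt; interior L_c = 112 − 33 = 79, R_n = 194.4 kN/bolt. φR_n = 0.75 × (3×186.3 + 12×194.4) = 2168.8 kN.
Governing: min(3729.6, 2168.8) = 2168.8 kN → bearing.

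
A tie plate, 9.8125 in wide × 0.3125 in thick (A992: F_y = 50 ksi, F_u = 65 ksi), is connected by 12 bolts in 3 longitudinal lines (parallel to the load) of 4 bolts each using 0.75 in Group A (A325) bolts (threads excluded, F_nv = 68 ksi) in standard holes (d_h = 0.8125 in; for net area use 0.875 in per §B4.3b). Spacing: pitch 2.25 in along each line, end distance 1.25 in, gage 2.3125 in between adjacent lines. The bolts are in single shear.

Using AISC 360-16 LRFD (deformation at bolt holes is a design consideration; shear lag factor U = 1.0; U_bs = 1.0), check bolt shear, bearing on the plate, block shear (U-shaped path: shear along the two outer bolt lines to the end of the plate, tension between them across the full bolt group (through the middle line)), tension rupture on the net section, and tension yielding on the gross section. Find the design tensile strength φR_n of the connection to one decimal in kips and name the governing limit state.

109.5 kips (net-section rupture governs)

Bolt shear: A_b = π(0.75)²/4 = 0.44179 in². φR_n = 0.75 × 68 × 0.44179 × 12 × 1 = 270.4 kips.
Bearing (0.3125 in plate, F_u = 65 ksi): end bolts L_c = 1.25 − 0.8125/2 = 0.84375, R_n = min(1.2×0.84375×0.3125×65, 2.4×0.75×0.3125×65) = 20.566 kips/bolt; interior L_c = 2.25 − 0.8125 = 1.4375, R_n = 35.039 kips/bolt. φR_n = 0.75 × (3×20.566 + 9×35.039) = 282.8 kips.
Block shear: shear path 2×[1.25+3×2.25] = 2×8 in, A_gv = 5, A_nv = 2×(8 − 3.5×0.875)×0.3125 = 3.0859 in²; tension across gage: (4.625 − 2×0.875)×0.3125 = 0.89844 in². R_n = min(0.6×65×3.0859, 0.6×50×5) + 1.0×65×0.89844 = min(120.35, 150) + 58.399 = 178.75 kips. φR_n = 0.75 × 178.75 = 134.1 kips.
Tension rupture (net): A_n = (9.8125 − 3×0.875)×0.3125 = 2.2461 in² (U = 1.0, A_e = A_n). φR_n = 0.75 × 65 × 2.2461 = 109.5 kips.
Tension yield (gross): A_g = 9.8125×0.3125 = 3.0664 in². φR_n = 0.90 × 50 × 3.0664 = 138.0 kips.
Governing: min(270.4, 282.8, 134.1, 109.5, 138.0) = 109.5 kips → net-section rupture.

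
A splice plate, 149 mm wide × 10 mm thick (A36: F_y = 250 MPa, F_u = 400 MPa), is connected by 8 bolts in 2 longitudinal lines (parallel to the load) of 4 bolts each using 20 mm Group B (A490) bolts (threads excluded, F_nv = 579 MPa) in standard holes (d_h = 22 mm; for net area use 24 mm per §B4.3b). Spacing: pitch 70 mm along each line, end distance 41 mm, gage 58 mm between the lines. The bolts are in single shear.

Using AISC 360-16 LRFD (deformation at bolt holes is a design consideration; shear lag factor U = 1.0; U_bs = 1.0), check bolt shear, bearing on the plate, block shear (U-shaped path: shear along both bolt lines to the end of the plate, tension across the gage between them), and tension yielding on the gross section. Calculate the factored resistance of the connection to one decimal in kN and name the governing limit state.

335.3 kN (gross-section yield governs)

Bolt shear: A_b = π(20)²/4 = 314.16 mm². φR_n = 0.75 × 579 × 314.16 × 8 × 1 = 1091.4 kN.
Bearing (10 mm plate, F_u = 400 MPa): end bolts L_c = 41 − 22/2 = 30, R_n = min(1.2×30×10×400, 2.4×20×10×400) = 144 kN/bolt; interior L_c = 70 − 22 = 48, R_n = 192 kN/bolt. φR_n = 0.75 × (2×144 + 6×192) = 1080.0 kN.
Block shear: shear path 2×[41+3×70] = 2×251 mm, A_gv = 5020, A_nv = 2×(251 − 3.5×24)×10 = 3340 mm²; tension across gage: (58 − 1×24)×10 = 340 mm². R_n = min(0.6×400×3340, 0.6×250×5020) + 1.0×400×340 = min(801.6, 753) + 136 = 889 kN. φR_n = 0.75 × 889 = 666.8 kN.
Tension yield (gross): A_g = 149×10 = 1490 mm². φR_n = 0.90 × 250 × 1490 = 335.3 kN.
Governing: min(1091.4, 1080.0, 666.8, 335.3) = 335.3 kN → gross-section yield.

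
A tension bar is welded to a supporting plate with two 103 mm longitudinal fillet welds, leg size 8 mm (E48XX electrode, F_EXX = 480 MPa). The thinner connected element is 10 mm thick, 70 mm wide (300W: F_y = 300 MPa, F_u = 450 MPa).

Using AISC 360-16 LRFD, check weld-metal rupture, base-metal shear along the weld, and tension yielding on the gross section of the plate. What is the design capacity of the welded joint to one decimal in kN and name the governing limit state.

189.0 kN (gross-section yield governs)

Weld metal: throat = 0.707×8 = 5.656 mm, L = 2×103 = 206 mm. φR_n = 0.75 × 0.6 × 480 × 5.656 × 206 = 251.7 kN.
Base metal shear (10 mm plate): yield φR_n = 1.0×0.6×300×10×206 = 370.8 kN; rupture φR_n = 0.75×0.6×450×10×206 = 417.2 kN; take 370.8 kN (yield).
Tension yield (gross): A_g = 70×10 = 700 mm². φR_n = 0.90 × 300 × 700 = 189.0 kN.
Governing: min(251.7, 370.8, 189.0) = 189.0 kN → gross-section yield.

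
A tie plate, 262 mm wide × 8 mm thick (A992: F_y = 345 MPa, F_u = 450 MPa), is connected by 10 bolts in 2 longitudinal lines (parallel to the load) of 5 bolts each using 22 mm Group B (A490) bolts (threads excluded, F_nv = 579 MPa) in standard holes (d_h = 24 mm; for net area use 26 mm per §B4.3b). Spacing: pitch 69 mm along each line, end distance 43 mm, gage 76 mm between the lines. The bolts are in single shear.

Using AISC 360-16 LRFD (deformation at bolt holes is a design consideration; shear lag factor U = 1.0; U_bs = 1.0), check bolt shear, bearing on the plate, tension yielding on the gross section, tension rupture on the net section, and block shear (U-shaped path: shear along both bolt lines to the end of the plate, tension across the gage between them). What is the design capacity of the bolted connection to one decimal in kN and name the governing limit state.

Bolt shear: A_b = π(22)²/4 = 380.13 mm². φR_n = 0.75 × 579 × 380.13 × 10 × 1 = 1650.7 kN.
Bearing (8 mm plate, F_u = 450 MPa): end bolts L_c = 43 − 24/2 = 31, R_n = min(1.2×31×8×450, 2.4×22×8×450) = 133.92 kN/bolt; interior L_c = 69 − 24 = 45, R_n = 190.08 kN/bolt. φR_n = 0.75 × (2×133.92 + 8×190.08) = 1341.4 kN.
Tension yield (gross): A_g = 262×8 = 2096 mm². φR_n = 0.90 × 345 × 2096 = 650.8 kN.
Tension rupture (net): A_n = (262 − 2×26)×8 = 1680 mm² (U = 1.0, A_e = A_n). φR_n = 0.75 × 450 × 1680 = 567.0 kN.
Block shear: shear path 2×[43+4×69] = 2×319 mm, A_gv = 5104, A_nv = 2×(319 − 4.5×26)×8 = 3232 mm²; tension across gage: (76 − 1×26)×8 = 400 mm². R_n = min(0.6×450×3232, 0.6×345×5104) + 1.0×450×400 = min(872.64, 1056.5) + 180 = 1052.6 kN. φR_n = 0.75 × 1052.6 = 789.5 kN.
Governing: min(1650.7, 1341.4, 650.8, 567.0, 789.5) = 567.0 kN → net-section rupture.

567.0 kN (net-section rupture governs)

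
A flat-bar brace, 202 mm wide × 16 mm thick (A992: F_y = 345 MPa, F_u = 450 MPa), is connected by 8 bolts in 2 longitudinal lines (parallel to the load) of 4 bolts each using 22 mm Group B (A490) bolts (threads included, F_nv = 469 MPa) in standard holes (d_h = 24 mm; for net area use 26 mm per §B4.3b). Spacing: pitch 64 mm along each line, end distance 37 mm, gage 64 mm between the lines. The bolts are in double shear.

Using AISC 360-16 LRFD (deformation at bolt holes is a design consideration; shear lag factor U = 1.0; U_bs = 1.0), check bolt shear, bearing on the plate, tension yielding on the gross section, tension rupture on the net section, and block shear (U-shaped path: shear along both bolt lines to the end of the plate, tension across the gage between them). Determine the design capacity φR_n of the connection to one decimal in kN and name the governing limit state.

Bolt shear: A_b = π(22)²/4 = 380.13 mm². φR_n = 0.75 × 469 × 380.13 × 8 × 2 = 2139.4 kN.
Bearing (16 mm plate, F_u = 450 MPa): end bolts L_c = 37 − 24/2 = 25, R_n = min(1.2×25×16×450, 2.4×22×16×450) = 216 kN/bolt; interior L_c = 64 − 24 = 40, R_n = 345.6 kN/bolt. φR_n = 0.75 × (2×216 + 6×345.6) = 1879.2 kN.
Tension yield (gross): A_g = 202×16 = 3232 mm². φR_n = 0.90 × 345 × 3232 = 1003.5 kN.
Tension rupture (net): A_n = (202 − 2×26)×16 = 2400 mm² (U = 1.0, A_e = A_n). φR_n = 0.75 × 450 × 2400 = 810.0 kN.
Block shear: shear path 2×[37+3×64] = 2×229 mm, A_gv = 7328, A_nv = 2×(229 − 3.5×26)×16 = 4416 mm²; tension across gage: (64 − 1×26)×16 = 608 mm². R_n = min(0.6×450×4416, 0.6×345×7328) + 1.0×450×608 = min(1192.3, 1516.9) + 273.6 = 1465.9 kN. φR_n = 0.75 × 1465.9 = 1099.4 kN.
Governing: min(2139.4, 1879.2, 1003.5, 810.0, 1099.4) = 810.0 kN → net-section rupture.

810.0 kN (net-section rupture governs)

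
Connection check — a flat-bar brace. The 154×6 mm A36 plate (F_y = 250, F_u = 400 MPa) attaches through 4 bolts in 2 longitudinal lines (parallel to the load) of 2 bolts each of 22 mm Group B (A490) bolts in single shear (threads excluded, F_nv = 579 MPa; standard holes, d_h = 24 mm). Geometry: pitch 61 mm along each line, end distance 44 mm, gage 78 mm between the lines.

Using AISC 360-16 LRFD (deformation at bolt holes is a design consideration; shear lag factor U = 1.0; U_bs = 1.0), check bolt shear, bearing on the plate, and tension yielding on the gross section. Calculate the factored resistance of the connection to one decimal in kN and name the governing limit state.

Bolt shear: A_b = π(22)²/4 = 380.13 mm². φR_n = 0.75 × 579 × 380.13 × 4 × 1 = 660.3 kN.
Bearing (6 mm plate, F_u = 400 MPa): end bolts L_c = 44 − 24/2 = 32, R_n = min(1.2×32×6×400, 2.4×22×6×400) = 92.16 kN/bolt; interior L_c = 61 − 24 = 37, R_n = 106.56 kN/bolt. φR_n = 0.75 × (2×92.16 + 2×106.56) = 298.1 kN.
Tension yield (gross): A_g = 154×6 = 924 mm². φR_n = 0.90 × 250 × 924 = 207.9 kN.
Governing: min(660.3, 298.1, 207.9) = 207.9 kN → gross-section yield.

207.9 kN (gross-section yield governs)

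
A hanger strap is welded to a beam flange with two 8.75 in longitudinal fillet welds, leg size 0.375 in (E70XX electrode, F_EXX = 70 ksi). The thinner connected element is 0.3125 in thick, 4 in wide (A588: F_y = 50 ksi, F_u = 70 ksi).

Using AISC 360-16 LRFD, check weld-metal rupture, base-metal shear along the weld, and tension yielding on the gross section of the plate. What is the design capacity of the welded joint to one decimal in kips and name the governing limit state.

Weld metal: throat = 0.707×0.375 = 0.26513 in, L = 2×8.75 = 17.5 in. φR_n = 0.75 × 0.6 × 70 × 0.26513 × 17.5 = 146.2 kips.
Base metal shear (0.3125 in plate): yield φR_n = 1.0×0.6×50×0.3125×17.5 = 164.1 kips; rupture φR_n = 0.75×0.6×70×0.3125×17.5 = 172.3 kips; take 164.1 kips (yield).
Tension yield (gross): A_g = 4×0.3125 = 1.25 in². φR_n = 0.90 × 50 × 1.25 = 56.3 kips.
Governing: min(146.2, 164.1, 56.3) = 56.3 kips → gross-section yield.

56.3 kips (gross-section yield governs)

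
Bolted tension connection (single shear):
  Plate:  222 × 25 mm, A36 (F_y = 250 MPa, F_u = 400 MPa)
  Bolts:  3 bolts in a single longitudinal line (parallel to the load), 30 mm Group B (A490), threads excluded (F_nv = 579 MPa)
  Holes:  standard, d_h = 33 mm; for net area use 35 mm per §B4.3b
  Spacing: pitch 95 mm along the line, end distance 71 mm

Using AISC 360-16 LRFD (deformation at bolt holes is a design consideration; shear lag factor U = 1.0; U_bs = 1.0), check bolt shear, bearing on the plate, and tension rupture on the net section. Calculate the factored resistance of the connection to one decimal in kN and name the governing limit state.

920.9 kN (bolt shear governs)

Bolt shear: A_b = π(30)²/4 = 706.86 mm². φR_n = 0.75 × 579 × 706.86 × 3 × 1 = 920.9 kN.
Bearing (25 mm plate, F_u = 400 MPa): end bolts L_c = 71 − 33/2 = 54.5, R_n = min(1.2×54.5×25×400, 2.4×30×25×400) = 654 kN/bolt; interior L_c = 95 − 33 = 62, R_n = 720 kN/bolt. φR_n = 0.75 × (1×654 + 2×720) = 1570.5 kN.
Tension rupture (net): A_n = (222 − 1×35)×25 = 4675 mm² (U = 1.0, A_e = A_n). φR_n = 0.75 × 400 × 4675 = 1402.5 kN.
Governing: min(920.9, 1570.5, 1402.5) = 920.9 kN → bolt shear.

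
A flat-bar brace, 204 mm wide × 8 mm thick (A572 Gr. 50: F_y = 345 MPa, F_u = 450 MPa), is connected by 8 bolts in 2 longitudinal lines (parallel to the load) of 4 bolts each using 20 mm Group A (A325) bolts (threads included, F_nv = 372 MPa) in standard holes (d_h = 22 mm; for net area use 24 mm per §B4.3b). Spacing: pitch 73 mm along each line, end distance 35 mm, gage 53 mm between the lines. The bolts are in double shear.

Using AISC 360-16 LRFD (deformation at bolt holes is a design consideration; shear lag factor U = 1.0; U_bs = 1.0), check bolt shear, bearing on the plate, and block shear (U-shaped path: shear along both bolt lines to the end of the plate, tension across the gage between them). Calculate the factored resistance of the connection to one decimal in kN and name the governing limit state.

Bolt shear: A_b = π(20)²/4 = 314.16 mm². φR_n = 0.75 × 372 × 314.16 × 8 × 2 = 1402.4 kN.
Bearing (8 mm plate, F_u = 450 MPa): end bolts L_c = 35 − 22/2 = 24, R_n = min(1.2×24×8×450, 2.4×20×8×450) = 103.68 kN/bolt; interior L_c = 73 − 22 = 51, R_n = 172.8 kN/bolt. φR_n = 0.75 × (2×103.68 + 6×172.8) = 933.1 kN.
Block shear: shear path 2×[35+3×73] = 2×254 mm, A_gv = 4064, A_nv = 2×(254 − 3.5×24)×8 = 2720 mm²; tension across gage: (53 − 1×24)×8 = 232 mm². R_n = min(0.6×450×2720, 0.6×345×4064) + 1.0×450×232 = min(734.4, 841.25) + 104.4 = 838.8 kN. φR_n = 0.75 × 838.8 = 629.1 kN.
Governing: min(1402.4, 933.1, 629.1) = 629.1 kN → block shear.

629.1 kN (block shear governs)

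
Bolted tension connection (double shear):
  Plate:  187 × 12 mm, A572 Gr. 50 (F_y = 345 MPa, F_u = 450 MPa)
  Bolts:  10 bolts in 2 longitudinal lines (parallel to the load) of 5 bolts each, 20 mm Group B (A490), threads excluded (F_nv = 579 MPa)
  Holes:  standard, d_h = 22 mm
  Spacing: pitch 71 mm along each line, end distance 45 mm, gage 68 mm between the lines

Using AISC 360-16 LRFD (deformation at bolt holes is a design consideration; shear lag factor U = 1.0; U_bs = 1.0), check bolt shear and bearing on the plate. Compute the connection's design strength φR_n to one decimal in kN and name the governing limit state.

Bolt shear: A_b = π(20)²/4 = 314.16 mm². φR_n = 0.75 × 579 × 314.16 × 10 × 2 = 2728.5 kN.
Bearing (12 mm plate, F_u = 450 MPa): end bolts L_c = 45 − 22/2 = 34, R_n = min(1.2×34×12×450, 2.4×20×12×450) = 220.32 kN/bolt; interior L_c = 71 − 22 = 49, R_n = 259.2 kN/bolt. φR_n = 0.75 × (2×220.32 + 8×259.2) = 1885.7 kN.
Governing: min(2728.5, 1885.7) = 1885.7 kN → bearing.

1885.7 kN (bearing governs)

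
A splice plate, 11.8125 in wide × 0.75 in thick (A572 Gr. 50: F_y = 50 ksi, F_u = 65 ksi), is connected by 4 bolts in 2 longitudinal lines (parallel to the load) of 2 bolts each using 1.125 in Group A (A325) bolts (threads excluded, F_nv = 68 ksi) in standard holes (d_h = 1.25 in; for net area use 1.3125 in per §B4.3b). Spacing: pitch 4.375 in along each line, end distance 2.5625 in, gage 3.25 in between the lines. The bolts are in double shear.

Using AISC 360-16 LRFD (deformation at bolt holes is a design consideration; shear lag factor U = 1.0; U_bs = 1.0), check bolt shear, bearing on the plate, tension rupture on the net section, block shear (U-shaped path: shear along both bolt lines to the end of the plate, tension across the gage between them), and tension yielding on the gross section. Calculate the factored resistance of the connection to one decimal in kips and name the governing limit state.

288.8 kips (block shear governs)

Bolt shear: A_b = π(1.125)²/4 = 0.99402 in². φR_n = 0.75 × 68 × 0.99402 × 4 × 2 = 405.6 kips.
Bearing (0.75 in plate, F_u = 65 ksi): end bolts L_c = 2.5625 − 1.25/2 = 1.9375, R_n = min(1.2×1.9375×0.75×65, 2.4×1.125×0.75×65) = 113.34 kips/bolt; interior L_c = 4.375 − 1.25 = 3.125, R_n = 131.63 kips/bolt. φR_n = 0.75 × (2×113.34 + 2×131.63) = 367.5 kips.
Tension rupture (net): A_n = (11.8125 − 2×1.3125)×0.75 = 6.8906 in² (U = 1.0, A_e = A_n). φR_n = 0.75 × 65 × 6.8906 = 335.9 kips.
Block shear: shear path 2×[2.5625+1×4.375] = 2×6.9375 in, A_gv = 10.406, A_nv = 2×(6.9375 − 1.5×1.3125)×0.75 = 7.4531 in²; tension across gage: (3.25 − 1×1.3125)×0.75 = 1.4531 in². R_n = min(0.6×65×7.4531, 0.6×50×10.406) + 1.0×65×1.4531 = min(290.67, 312.18) + 94.452 = 385.12 kips. φR_n = 0.75 × 385.12 = 288.8 kips.
Tension yield (gross): A_g = 11.8125×0.75 = 8.8594 in². φR_n = 0.90 × 50 × 8.8594 = 398.7 kips.
Governing: min(405.6, 367.5, 335.9, 288.8, 398.7) = 288.8 kips → block shear.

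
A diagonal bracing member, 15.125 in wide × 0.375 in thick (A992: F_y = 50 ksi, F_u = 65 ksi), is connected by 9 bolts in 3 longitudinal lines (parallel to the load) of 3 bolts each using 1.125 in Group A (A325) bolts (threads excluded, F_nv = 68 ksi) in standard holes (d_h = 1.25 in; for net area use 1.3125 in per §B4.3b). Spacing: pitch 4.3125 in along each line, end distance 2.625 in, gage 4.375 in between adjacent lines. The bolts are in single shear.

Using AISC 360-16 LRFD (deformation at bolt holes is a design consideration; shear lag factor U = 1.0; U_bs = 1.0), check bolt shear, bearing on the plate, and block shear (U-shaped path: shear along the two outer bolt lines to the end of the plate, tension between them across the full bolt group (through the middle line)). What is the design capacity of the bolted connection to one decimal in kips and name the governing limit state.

Bolt shear: A_b = π(1.125)²/4 = 0.99402 in². φR_n = 0.75 × 68 × 0.99402 × 9 × 1 = 456.3 kips.
Bearing (0.375 in plate, F_u = 65 ksi): end bolts L_c = 2.625 − 1.25/2 = 2, R_n = min(1.2×2×0.375×65, 2.4×1.125×0.375×65) = 58.5 kips/bolt; interior L_c = 4.3125 − 1.25 = 3.0625, R_n = 65.813 kips/bolt. φR_n = 0.75 × (3×58.5 + 6×65.813) = 427.8 kips.
Block shear: shear path 2×[2.625+2×4.3125] = 2×11.25 in, A_gv = 8.4375, A_nv = 2×(11.25 − 2.5×1.3125)×0.375 = 5.9766 in²; tension across gage: (8.75 − 2×1.3125)×0.375 = 2.2969 in². R_n = min(0.6×65×5.9766, 0.6×50×8.4375) + 1.0×65×2.2969 = min(233.09, 253.13) + 149.3 = 382.39 kips. φR_n = 0.75 × 382.39 = 286.8 kips.
Governing: min(456.3, 427.8, 286.8) = 286.8 kips → block shear.

286.8 kips (block shear governs)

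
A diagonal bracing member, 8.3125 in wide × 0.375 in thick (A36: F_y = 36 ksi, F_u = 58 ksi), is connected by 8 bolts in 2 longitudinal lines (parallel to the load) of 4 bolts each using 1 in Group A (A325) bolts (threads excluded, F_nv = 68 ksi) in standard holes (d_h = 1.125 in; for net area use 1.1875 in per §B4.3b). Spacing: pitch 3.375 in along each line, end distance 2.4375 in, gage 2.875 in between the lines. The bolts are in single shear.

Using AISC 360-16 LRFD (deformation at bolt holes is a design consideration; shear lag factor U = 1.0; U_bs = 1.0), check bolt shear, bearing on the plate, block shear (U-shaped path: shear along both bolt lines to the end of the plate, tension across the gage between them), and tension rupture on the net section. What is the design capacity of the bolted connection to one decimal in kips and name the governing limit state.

96.9 kips (net-section rupture governs)

Bolt shear: A_b = π(1)²/4 = 0.7854 in². φR_n = 0.75 × 68 × 0.7854 × 8 × 1 = 320.4 kips.
Bearing (0.375 in plate, F_u = 58 ksi): end bolts L_c = 2.4375 − 1.125/2 = 1.875, R_n = min(1.2×1.875×0.375×58, 2.4×1×0.375×58) = 48.938 kips/bolt; interior L_c = 3.375 − 1.125 = 2.25, R_n = 52.2 kips/bolt. φR_n = 0.75 × (2×48.938 + 6×52.2) = 308.3 kips.
Block shear: shear path 2×[2.4375+3×3.375] = 2×12.5625 in, A_gv = 9.4219, A_nv = 2×(12.5625 − 3.5×1.1875)×0.375 = 6.3047 in²; tension across gage: (2.875 − 1×1.1875)×0.375 = 0.63281 in². R_n = min(0.6×58×6.3047, 0.6×36×9.4219) + 1.0×58×0.63281 = min(219.4, 203.51) + 36.703 = 240.21 kips. φR_n = 0.75 × 240.21 = 180.2 kips.
Tension rupture (net): A_n = (8.3125 − 2×1.1875)×0.375 = 2.2266 in² (U = 1.0, A_e = A_n). φR_n = 0.75 × 58 × 2.2266 = 96.9 kips.
Governing: min(320.4, 308.3, 180.2, 96.9) = 96.9 kips → net-section rupture.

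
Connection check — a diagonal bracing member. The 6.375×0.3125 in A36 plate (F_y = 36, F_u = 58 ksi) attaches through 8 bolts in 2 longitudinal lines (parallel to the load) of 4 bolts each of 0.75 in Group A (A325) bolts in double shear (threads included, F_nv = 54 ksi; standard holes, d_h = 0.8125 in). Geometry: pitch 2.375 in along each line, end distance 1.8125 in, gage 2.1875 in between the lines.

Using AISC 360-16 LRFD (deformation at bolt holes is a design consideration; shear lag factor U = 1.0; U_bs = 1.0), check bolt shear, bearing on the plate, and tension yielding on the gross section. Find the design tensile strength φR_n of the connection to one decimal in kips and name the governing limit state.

64.5 kips (gross-section yield governs)

Bolt shear: A_b = π(0.75)²/4 = 0.44179 in². φR_n = 0.75 × 54 × 0.44179 × 8 × 2 = 286.3 kips.
Bearing (0.3125 in plate, F_u = 58 ksi): end bolts L_c = 1.8125 − 0.8125/2 = 1.40625, R_n = min(1.2×1.40625×0.3125×58, 2.4×0.75×0.3125×58) = 30.586 kips/bolt; interior L_c = 2.375 − 0.8125 = 1.5625, R_n = 32.625 kips/bolt. φR_n = 0.75 × (2×30.586 + 6×32.625) = 192.7 kips.
Tension yield (gross): A_g = 6.375×0.3125 = 1.9922 in². φR_n = 0.90 × 36 × 1.9922 = 64.5 kips.
Governing: min(286.3, 192.7, 64.5) = 64.5 kips → gross-section yield.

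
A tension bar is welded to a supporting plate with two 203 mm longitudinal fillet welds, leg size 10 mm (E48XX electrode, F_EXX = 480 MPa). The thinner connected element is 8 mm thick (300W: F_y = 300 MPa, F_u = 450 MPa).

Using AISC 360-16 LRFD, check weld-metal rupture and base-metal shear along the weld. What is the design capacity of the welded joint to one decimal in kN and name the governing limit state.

584.6 kN (base-metal shear governs)

Weld metal: throat = 0.707×10 = 7.07 mm, L = 2×203 = 406 mm. φR_n = 0.75 × 0.6 × 480 × 7.07 × 406 = 620.0 kN.
Base metal shear (8 mm plate): yield φR_n = 1.0×0.6×300×8×406 = 584.6 kN; rupture φR_n = 0.75×0.6×450×8×406 = 657.7 kN; take 584.6 kN (yield).
Governing: min(620.0, 584.6) = 584.6 kN → base-metal shear.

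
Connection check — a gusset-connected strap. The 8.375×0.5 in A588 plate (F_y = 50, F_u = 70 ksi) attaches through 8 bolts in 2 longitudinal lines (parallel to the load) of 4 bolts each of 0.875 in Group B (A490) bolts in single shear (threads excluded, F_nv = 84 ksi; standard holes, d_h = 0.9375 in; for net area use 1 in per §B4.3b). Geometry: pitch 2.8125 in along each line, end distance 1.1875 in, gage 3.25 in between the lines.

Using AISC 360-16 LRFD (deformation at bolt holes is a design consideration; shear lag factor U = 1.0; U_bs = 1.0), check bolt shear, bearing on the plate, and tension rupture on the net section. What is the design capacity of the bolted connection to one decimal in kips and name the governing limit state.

167.3 kips (net-section rupture governs)

Bolt shear: A_b = π(0.875)²/4 = 0.60132 in². φR_n = 0.75 × 84 × 0.60132 × 8 × 1 = 303.1 kips.
Bearing (0.5 in plate, F_u = 70 ksi): end bolts L_c = 1.1875 − 0.9375/2 = 0.71875, R_n = min(1.2×0.71875×0.5×70, 2.4×0.875×0.5×70) = 30.188 kips/bolt; interior L_c = 2.8125 − 0.9375 = 1.875, R_n = 73.5 kips/bolt. φR_n = 0.75 × (2×30.188 + 6×73.5) = 376.0 kips.
Tension rupture (net): A_n = (8.375 − 2×1)×0.5 = 3.1875 in² (U = 1.0, A_e = A_n). φR_n = 0.75 × 70 × 3.1875 = 167.3 kips.
Governing: min(303.1, 376.0, 167.3) = 167.3 kips → net-section rupture.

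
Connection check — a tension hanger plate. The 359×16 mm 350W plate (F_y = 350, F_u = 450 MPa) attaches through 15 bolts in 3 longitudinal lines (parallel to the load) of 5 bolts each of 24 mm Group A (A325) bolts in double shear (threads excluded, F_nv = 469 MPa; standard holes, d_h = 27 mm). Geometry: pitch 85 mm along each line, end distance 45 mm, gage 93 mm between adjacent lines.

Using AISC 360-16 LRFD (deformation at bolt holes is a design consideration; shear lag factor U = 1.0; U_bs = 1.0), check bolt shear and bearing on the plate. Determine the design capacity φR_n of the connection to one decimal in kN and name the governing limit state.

4344.8 kN (bearing governs)

Bolt shear: A_b = π(24)²/4 = 452.39 mm². φR_n = 0.75 × 469 × 452.39 × 15 × 2 = 4773.8 kN.
Bearing (16 mm plate, F_u = 450 MPa): end bolts L_c = 45 − 27/2 = 31.5, R_n = min(1.2×31.5×16×450, 2.4×24×16×450) = 272.16 kN/bolt; interior L_c = 85 − 27 = 58, R_n = 414.72 kN/bolt. φR_n = 0.75 × (3×272.16 + 12×414.72) = 4344.8 kN.
Governing: min(4773.8, 4344.8) = 4344.8 kN → bearing.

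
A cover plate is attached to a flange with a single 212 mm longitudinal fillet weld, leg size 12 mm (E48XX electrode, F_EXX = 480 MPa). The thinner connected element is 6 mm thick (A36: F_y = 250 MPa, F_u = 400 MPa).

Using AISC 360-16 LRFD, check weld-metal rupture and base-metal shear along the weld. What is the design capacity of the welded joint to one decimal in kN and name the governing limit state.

Weld metal: throat = 0.707×12 = 8.484 mm, L = 212 mm. φR_n = 0.75 × 0.6 × 480 × 8.484 × 212 = 388.5 kN.
Base metal shear (6 mm plate): yield φR_n = 1.0×0.6×250×6×212 = 190.8 kN; rupture φR_n = 0.75×0.6×400×6×212 = 229.0 kN; take 190.8 kN (yield).
Governing: min(388.5, 190.8) = 190.8 kN → base-metal shear.

190.8 kN (base-metal shear governs)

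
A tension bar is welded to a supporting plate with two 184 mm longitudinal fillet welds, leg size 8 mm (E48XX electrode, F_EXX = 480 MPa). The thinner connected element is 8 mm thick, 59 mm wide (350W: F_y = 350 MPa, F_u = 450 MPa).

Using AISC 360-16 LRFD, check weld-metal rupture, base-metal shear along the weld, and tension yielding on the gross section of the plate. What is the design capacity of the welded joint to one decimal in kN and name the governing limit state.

Weld metal: throat = 0.707×8 = 5.656 mm, L = 2×184 = 368 mm. φR_n = 0.75 × 0.6 × 480 × 5.656 × 368 = 449.6 kN.
Base metal shear (8 mm plate): yield φR_n = 1.0×0.6×350×8×368 = 618.2 kN; rupture φR_n = 0.75×0.6×450×8×368 = 596.2 kN; take 596.2 kN (rupture).
Tension yield (gross): A_g = 59×8 = 472 mm². φR_n = 0.90 × 350 × 472 = 148.7 kN.
Governing: min(449.6, 596.2, 148.7) = 148.7 kN → gross-section yield.

148.7 kN (gross-section yield governs)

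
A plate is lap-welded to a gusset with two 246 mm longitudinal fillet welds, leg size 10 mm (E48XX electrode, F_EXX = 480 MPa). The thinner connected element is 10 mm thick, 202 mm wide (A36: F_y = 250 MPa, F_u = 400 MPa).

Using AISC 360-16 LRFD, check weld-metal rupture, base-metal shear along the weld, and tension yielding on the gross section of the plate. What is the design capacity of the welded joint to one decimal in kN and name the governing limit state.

Weld metal: throat = 0.707×10 = 7.07 mm, L = 2×246 = 492 mm. φR_n = 0.75 × 0.6 × 480 × 7.07 × 492 = 751.3 kN.
Base metal shear (10 mm plate): yield φR_n = 1.0×0.6×250×10×492 = 738.0 kN; rupture φR_n = 0.75×0.6×400×10×492 = 885.6 kN; take 738.0 kN (yield).
Tension yield (gross): A_g = 202×10 = 2020 mm². φR_n = 0.90 × 250 × 2020 = 454.5 kN.
Governing: min(751.3, 738.0, 454.5) = 454.5 kN → gross-section yield.

454.5 kN (gross-section yield governs)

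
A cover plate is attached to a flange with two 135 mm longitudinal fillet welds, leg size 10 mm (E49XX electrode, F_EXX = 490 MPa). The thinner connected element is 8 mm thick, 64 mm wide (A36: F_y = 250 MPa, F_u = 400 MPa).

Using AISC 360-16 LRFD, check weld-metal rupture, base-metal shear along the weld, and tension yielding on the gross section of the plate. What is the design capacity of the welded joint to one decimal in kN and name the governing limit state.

Weld metal: throat = 0.707×10 = 7.07 mm, L = 2×135 = 270 mm. φR_n = 0.75 × 0.6 × 490 × 7.07 × 270 = 420.9 kN.
Base metal shear (8 mm plate): yield φR_n = 1.0×0.6×250×8×270 = 324.0 kN; rupture φR_n = 0.75×0.6×400×8×270 = 388.8 kN; take 324.0 kN (yield).
Tension yield (gross): A_g = 64×8 = 512 mm². φR_n = 0.90 × 250 × 512 = 115.2 kN.
Governing: min(420.9, 324.0, 115.2) = 115.2 kN → gross-section yield.

115.2 kN (gross-section yield governs)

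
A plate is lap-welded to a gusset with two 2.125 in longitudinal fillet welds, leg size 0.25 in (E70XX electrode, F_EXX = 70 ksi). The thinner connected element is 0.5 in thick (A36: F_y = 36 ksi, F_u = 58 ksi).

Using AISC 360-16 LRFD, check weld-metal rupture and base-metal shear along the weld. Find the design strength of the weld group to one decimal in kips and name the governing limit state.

Weld metal: throat = 0.707×0.25 = 0.17675 in, L = 2×2.125 = 4.25 in. φR_n = 0.75 × 0.6 × 70 × 0.17675 × 4.25 = 23.7 kips.
Base metal shear (0.5 in plate): yield φR_n = 1.0×0.6×36×0.5×4.25 = 45.9 kips; rupture φR_n = 0.75×0.6×58×0.5×4.25 = 55.5 kips; take 45.9 kips (yield).
Governing: min(23.7, 45.9) = 23.7 kips → weld metal.

23.7 kips (weld metal governs)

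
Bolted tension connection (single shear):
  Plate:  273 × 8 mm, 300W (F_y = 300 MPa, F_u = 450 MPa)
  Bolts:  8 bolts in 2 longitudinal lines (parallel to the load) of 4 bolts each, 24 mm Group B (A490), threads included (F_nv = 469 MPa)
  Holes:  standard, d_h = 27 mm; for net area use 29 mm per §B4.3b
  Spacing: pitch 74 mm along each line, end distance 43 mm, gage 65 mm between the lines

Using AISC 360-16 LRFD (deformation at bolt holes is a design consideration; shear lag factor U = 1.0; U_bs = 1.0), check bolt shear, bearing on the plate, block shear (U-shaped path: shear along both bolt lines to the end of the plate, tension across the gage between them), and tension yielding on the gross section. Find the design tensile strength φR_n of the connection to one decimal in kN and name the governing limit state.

Bolt shear: A_b = π(24)²/4 = 452.39 mm². φR_n = 0.75 × 469 × 452.39 × 8 × 1 = 1273.0 kN.
Bearing (8 mm plate, F_u = 450 MPa): end bolts L_c = 43 − 27/2 = 29.5, R_n = min(1.2×29.5×8×450, 2.4×24×8×450) = 127.44 kN/bolt; interior L_c = 74 − 27 = 47, R_n = 203.04 kN/bolt. φR_n = 0.75 × (2×127.44 + 6×203.04) = 1104.8 kN.
Block shear: shear path 2×[43+3×74] = 2×265 mm, A_gv = 4240, A_nv = 2×(265 − 3.5×29)×8 = 2616 mm²; tension across gage: (65 − 1×29)×8 = 288 mm². R_n = min(0.6×450×2616, 0.6×300×4240) + 1.0×450×288 = min(706.32, 763.2) + 129.6 = 835.92 kN. φR_n = 0.75 × 835.92 = 626.9 kN.
Tension yield (gross): A_g = 273×8 = 2184 mm². φR_n = 0.90 × 300 × 2184 = 589.7 kN.
Governing: min(1273.0, 1104.8, 626.9, 589.7) = 589.7 kN → gross-section yield.

589.7 kN (gross-section yield governs)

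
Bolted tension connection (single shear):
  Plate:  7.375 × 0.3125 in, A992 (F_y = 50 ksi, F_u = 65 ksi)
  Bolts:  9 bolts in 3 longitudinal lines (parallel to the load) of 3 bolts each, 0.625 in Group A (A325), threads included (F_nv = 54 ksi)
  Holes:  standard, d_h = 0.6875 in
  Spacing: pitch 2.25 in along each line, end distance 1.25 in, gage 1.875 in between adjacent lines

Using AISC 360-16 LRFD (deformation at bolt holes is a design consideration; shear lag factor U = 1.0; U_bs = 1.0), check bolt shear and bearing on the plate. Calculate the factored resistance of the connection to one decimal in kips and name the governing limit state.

Bolt shear: A_b = π(0.625)²/4 = 0.3068 in². φR_n = 0.75 × 54 × 0.3068 × 9 × 1 = 111.8 kips.
Bearing (0.3125 in plate, F_u = 65 ksi): end bolts L_c = 1.25 − 0.6875/2 = 0.90625, R_n = min(1.2×0.90625×0.3125×65, 2.4×0.625×0.3125×65) = 22.09 kips/bolt; interior L_c = 2.25 − 0.6875 = 1.5625, R_n = 30.469 kips/bolt. φR_n = 0.75 × (3×22.09 + 6×30.469) = 186.8 kips.
Governing: min(111.8, 186.8) = 111.8 kips → bolt shear.

111.8 kips (bolt shear governs)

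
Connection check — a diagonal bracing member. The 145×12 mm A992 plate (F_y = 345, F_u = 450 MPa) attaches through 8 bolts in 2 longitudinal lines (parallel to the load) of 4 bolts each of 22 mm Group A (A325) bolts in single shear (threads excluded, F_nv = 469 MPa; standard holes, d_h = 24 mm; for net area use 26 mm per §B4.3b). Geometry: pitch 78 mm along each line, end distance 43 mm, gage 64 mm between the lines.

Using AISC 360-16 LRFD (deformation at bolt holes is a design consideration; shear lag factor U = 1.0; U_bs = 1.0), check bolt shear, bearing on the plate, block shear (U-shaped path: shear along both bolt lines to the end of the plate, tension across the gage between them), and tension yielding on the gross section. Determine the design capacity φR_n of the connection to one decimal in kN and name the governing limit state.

540.3 kN (gross-section yield governs)

Bolt shear: A_b = π(22)²/4 = 380.13 mm². φR_n = 0.75 × 469 × 380.13 × 8 × 1 = 1069.7 kN.
Bearing (12 mm plate, F_u = 450 MPa): end bolts L_c = 43 − 24/2 = 31, R_n = min(1.2×31×12×450, 2.4×22×12×450) = 200.88 kN/bolt; interior L_c = 78 − 24 = 54, R_n = 285.12 kN/bolt. φR_n = 0.75 × (2×200.88 + 6×285.12) = 1584.4 kN.
Block shear: shear path 2×[43+3×78] = 2×277 mm, A_gv = 6648, A_nv = 2×(277 − 3.5×26)×12 = 4464 mm²; tension across gage: (64 − 1×26)×12 = 456 mm². R_n = min(0.6×450×4464, 0.6×345×6648) + 1.0×450×456 = min(1205.3, 1376.1) + 205.2 = 1410.5 kN. φR_n = 0.75 × 1410.5 = 1057.9 kN.
Tension yield (gross): A_g = 145×12 = 1740 mm². φR_n = 0.90 × 345 × 1740 = 540.3 kN.
Governing: min(1069.7, 1584.4, 1057.9, 540.3) = 540.3 kN → gross-section yield.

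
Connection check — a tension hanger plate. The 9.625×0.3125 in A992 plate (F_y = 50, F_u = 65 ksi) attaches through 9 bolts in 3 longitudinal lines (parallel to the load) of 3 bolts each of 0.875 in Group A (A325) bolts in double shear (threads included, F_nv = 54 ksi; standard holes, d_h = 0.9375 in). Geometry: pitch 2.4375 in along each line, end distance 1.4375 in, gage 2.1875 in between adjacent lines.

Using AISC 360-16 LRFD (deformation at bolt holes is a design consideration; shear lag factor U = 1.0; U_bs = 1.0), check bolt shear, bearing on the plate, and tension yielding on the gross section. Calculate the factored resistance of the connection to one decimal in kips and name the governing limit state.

Bolt shear: A_b = π(0.875)²/4 = 0.60132 in². φR_n = 0.75 × 54 × 0.60132 × 9 × 2 = 438.4 kips.
Bearing (0.3125 in plate, F_u = 65 ksi): end bolts L_c = 1.4375 − 0.9375/2 = 0.96875, R_n = min(1.2×0.96875×0.3125×65, 2.4×0.875×0.3125×65) = 23.613 kips/bolt; interior L_c = 2.4375 − 0.9375 = 1.5, R_n = 36.563 kips/bolt. φR_n = 0.75 × (3×23.613 + 6×36.563) = 217.7 kips.
Tension yield (gross): A_g = 9.625×0.3125 = 3.0078 in². φR_n = 0.90 × 50 × 3.0078 = 135.4 kips.
Governing: min(438.4, 217.7, 135.4) = 135.4 kips → gross-section yield.

135.4 kips (gross-section yield governs)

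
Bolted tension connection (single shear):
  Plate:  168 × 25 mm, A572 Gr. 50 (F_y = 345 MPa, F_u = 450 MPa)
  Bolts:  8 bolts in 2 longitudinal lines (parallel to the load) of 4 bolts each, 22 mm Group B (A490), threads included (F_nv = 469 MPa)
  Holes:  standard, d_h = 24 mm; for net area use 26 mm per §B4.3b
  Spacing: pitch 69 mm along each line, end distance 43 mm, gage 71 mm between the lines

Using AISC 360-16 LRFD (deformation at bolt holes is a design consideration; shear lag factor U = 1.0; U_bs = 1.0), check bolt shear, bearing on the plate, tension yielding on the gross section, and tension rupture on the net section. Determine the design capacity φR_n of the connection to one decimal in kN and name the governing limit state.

Bolt shear: A_b = π(22)²/4 = 380.13 mm². φR_n = 0.75 × 469 × 380.13 × 8 × 1 = 1069.7 kN.
Bearing (25 mm plate, F_u = 450 MPa): end bolts L_c = 43 − 24/2 = 31, R_n = min(1.2×31×25×450, 2.4×22×25×450) = 418.5 kN/bolt; interior L_c = 69 − 24 = 45, R_n = 594 kN/bolt. φR_n = 0.75 × (2×418.5 + 6×594) = 3300.8 kN.
Tension yield (gross): A_g = 168×25 = 4200 mm². φR_n = 0.90 × 345 × 4200 = 1304.1 kN.
Tension rupture (net): A_n = (168 − 2×26)×25 = 2900 mm² (U = 1.0, A_e = A_n). φR_n = 0.75 × 450 × 2900 = 978.8 kN.
Governing: min(1069.7, 3300.8, 1304.1, 978.8) = 978.8 kN → net-section rupture.

978.8 kN (net-section rupture governs)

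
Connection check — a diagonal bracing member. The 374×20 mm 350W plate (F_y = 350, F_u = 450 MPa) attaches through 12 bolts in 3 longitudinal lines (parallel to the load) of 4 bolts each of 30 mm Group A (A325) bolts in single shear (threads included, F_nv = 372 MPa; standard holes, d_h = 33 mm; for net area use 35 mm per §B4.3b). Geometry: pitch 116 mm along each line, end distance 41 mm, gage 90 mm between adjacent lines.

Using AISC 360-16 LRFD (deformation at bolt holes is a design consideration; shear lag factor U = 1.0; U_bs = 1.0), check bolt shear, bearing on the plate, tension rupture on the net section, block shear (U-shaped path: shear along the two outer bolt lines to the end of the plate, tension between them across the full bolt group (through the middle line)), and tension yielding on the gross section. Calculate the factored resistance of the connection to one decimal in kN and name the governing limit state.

Bolt shear: A_b = π(30)²/4 = 706.86 mm². φR_n = 0.75 × 372 × 706.86 × 12 × 1 = 2366.6 kN.
Bearing (20 mm plate, F_u = 450 MPa): end bolts L_c = 41 − 33/2 = 24.5, R_n = min(1.2×24.5×20×450, 2.4×30×20×450) = 264.6 kN/bolt; interior L_c = 116 − 33 = 83, R_n = 648 kN/bolt. φR_n = 0.75 × (3×264.6 + 9×648) = 4969.4 kN.
Tension rupture (net): A_n = (374 − 3×35)×20 = 5380 mm² (U = 1.0, A_e = A_n). φR_n = 0.75 × 450 × 5380 = 1815.8 kN.
Block shear: shear path 2×[41+3×116] = 2×389 mm, A_gv = 15560, A_nv = 2×(389 − 3.5×35)×20 = 10660 mm²; tension across gage: (180 − 2×35)×20 = 2200 mm². R_n = min(0.6×450×10660, 0.6×350×15560) + 1.0×450×2200 = min(2878.2, 3267.6) + 990 = 3868.2 kN. φR_n = 0.75 × 3868.2 = 2901.2 kN.
Tension yield (gross): A_g = 374×20 = 7480 mm². φR_n = 0.90 × 350 × 7480 = 2356.2 kN.
Governing: min(2366.6, 4969.4, 1815.8, 2901.2, 2356.2) = 1815.8 kN → net-section rupture.

1815.8 kN (net-section rupture governs)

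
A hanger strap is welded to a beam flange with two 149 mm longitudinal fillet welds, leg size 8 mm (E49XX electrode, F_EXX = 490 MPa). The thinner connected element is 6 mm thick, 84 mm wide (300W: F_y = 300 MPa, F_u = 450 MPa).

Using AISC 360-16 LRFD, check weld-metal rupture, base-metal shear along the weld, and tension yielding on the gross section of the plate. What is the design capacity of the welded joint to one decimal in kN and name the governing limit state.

136.1 kN (gross-section yield governs)

Weld metal: throat = 0.707×8 = 5.656 mm, L = 2×149 = 298 mm. φR_n = 0.75 × 0.6 × 490 × 5.656 × 298 = 371.7 kN.
Base metal shear (6 mm plate): yield φR_n = 1.0×0.6×300×6×298 = 321.8 kN; rupture φR_n = 0.75×0.6×450×6×298 = 362.1 kN; take 321.8 kN (yield).
Tension yield (gross): A_g = 84×6 = 504 mm². φR_n = 0.90 × 300 × 504 = 136.1 kN.
Governing: min(371.7, 321.8, 136.1) = 136.1 kN → gross-section yield.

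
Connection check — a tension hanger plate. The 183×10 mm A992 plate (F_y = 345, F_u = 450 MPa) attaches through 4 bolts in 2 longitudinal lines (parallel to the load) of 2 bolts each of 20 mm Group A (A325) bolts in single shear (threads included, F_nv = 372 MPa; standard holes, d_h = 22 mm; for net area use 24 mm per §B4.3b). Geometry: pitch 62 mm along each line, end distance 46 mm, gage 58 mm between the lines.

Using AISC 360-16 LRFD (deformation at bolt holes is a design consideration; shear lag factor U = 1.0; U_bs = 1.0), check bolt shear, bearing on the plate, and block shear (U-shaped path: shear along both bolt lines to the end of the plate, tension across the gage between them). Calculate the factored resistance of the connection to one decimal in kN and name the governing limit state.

350.6 kN (bolt shear governs)

Bolt shear: A_b = π(20)²/4 = 314.16 mm². φR_n = 0.75 × 372 × 314.16 × 4 × 1 = 350.6 kN.
Bearing (10 mm plate, F_u = 450 MPa): end bolts L_c = 46 − 22/2 = 35, R_n = min(1.2×35×10×450, 2.4×20×10×450) = 189 kN/bolt; interior L_c = 62 − 22 = 40, R_n = 216 kN/bolt. φR_n = 0.75 × (2×189 + 2×216) = 607.5 kN.
Block shear: shear path 2×[46+1×62] = 2×108 mm, A_gv = 2160, A_nv = 2×(108 − 1.5×24)×10 = 1440 mm²; tension across gage: (58 − 1×24)×10 = 340 mm². R_n = min(0.6×450×1440, 0.6×345×2160) + 1.0×450×340 = min(388.8, 447.12) + 153 = 541.8 kN. φR_n = 0.75 × 541.8 = 406.4 kN.
Governing: min(350.6, 607.5, 406.4) = 350.6 kN → bolt shear.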